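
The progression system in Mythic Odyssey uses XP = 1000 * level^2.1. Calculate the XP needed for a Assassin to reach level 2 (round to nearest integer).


XP = 1000 * level^2.1
Substitute level = 2:
XP = 1000 * 2^2.1
= 1000 * 4.2871
= 4287

4287 XP


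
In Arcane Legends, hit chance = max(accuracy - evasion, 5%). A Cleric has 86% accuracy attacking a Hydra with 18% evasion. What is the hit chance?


accuracy - evasion = 86 - 18 = 68
Apply floor: max(68, 5) = 68
Hit chance = 68%

68%


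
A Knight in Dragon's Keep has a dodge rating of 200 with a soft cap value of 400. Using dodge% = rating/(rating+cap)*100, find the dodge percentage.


dodge% = 200 / (200 + 400) * 100
= 200 / 600 * 100
= 0.333333 * 100
= 33.33%

33.33%


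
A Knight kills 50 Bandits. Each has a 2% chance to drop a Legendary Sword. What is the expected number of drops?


Expected drops = kills * (drop_rate / 100)
= 50 * (2 / 100)
= 50 * 0.02
= 1.0

1.0 drops


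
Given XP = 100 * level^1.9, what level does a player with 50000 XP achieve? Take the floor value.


XP = 100 * level^1.9, so level = (XP / 100)^(1/1.9)
= (50000 / 100)^(1/1.9)
= 500.0^0.5263
= 26.3336
Floor: level = 26

level 26


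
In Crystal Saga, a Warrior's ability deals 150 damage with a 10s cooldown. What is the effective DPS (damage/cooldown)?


DPS = damage / cooldown
= 150 / 10
= 15.00

15.00 DPS


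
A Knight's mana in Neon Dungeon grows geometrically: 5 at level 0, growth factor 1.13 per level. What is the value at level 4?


value = base * growth^level
= 5 * 1.13^4
= 5 * 1.630474
= 8.15

8.15 mana


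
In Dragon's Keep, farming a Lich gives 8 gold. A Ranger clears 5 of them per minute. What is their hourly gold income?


Gold per minute = 8 * 5 = 40
Gold per hour = 40 * 60 = 2400

2400 gold/hour


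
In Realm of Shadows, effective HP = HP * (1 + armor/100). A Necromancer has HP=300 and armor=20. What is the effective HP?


EHP = 300 * (1 + 20/100)
= 300 * (1 + 0.2)
= 300 * 1.2
= 360.0

360.0 EHP


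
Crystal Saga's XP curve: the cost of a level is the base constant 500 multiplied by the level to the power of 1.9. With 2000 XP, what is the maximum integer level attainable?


XP = 500 * level^1.9, so level = (XP / 500)^(1/1.9)
= (2000 / 500)^(1/1.9)
= 4.0^0.5263
= 2.0743
Floor: level = 2

level 2


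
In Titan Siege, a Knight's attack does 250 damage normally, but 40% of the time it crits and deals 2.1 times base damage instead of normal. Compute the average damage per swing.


E[dmg] = base * (1 + crit_chance * (crit_mult - 1))
cc as decimal = 40/100 = 0.4
cm - 1 = 2.1 - 1 = 1.1
Bonus factor = 0.4 * 1.1 = 0.44
Total multiplier = 1 + 0.44 = 1.44
Expected damage = 250 * 1.44 = 360.00

360.00 damage


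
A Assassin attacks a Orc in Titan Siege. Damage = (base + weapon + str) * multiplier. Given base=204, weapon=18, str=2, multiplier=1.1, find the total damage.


Sum base + weapon + str = 204 + 18 + 2 = 224
Multiply by 1.1:
224 * 1.1 = 246.4

246.4 damage


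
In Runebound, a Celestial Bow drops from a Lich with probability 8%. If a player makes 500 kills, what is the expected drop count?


Expected drops = kills * (drop_rate / 100)
= 500 * (8 / 100)
= 500 * 0.08
= 40.0

40.0 drops


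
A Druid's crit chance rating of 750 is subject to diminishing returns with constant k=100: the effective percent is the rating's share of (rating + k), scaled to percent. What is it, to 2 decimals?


effective% = rating / (rating + k) * 100
= 750 / (750 + 100) * 100
= 750 / 850 * 100
= 0.882353 * 100
= 88.24%

88.24%


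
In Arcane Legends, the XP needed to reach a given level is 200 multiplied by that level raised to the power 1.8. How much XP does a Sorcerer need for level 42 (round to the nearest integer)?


XP = 200 * level^1.8
Substitute level = 42:
XP = 200 * 42^1.8
= 200 * 835.312
= 167062

167062 XP


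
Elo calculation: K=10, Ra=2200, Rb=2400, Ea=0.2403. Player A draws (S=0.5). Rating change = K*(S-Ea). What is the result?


Elo update: delta = K * (S - Ea), where S = 0.5 (draws)
S - Ea = 0.5 - 0.2403 = 0.2597
Rating change = 10 * 0.2597
= 2.60

2.60 rating points


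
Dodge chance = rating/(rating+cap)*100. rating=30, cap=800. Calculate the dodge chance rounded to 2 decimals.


dodge% = 30 / (30 + 800) * 100
= 30 / 830 * 100
= 0.036145 * 100
= 3.61%

3.61%


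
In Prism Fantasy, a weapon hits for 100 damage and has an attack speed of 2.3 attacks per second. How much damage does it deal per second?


DPS = damage * attack_speed
= 100 * 2.3
= 230.0

230.0 DPS


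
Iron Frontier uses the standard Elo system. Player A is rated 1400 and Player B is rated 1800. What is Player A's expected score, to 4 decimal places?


Elo expected score: Ea = 1/(1 + 10^((Rb-Ra)/400))
Rb - Ra = 1800 - 1400 = 400
(Rb-Ra)/400 = 400/400 = 1.0
10^1.0 = 10.0
Ea = 1/(1 + 10.0) = 1/11.0 = 0.0909

0.0909


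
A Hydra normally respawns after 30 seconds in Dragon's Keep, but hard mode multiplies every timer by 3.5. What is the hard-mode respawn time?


Respawn time = base * multiplier
= 30 * 3.5
= 105.0 seconds

105.0 seconds


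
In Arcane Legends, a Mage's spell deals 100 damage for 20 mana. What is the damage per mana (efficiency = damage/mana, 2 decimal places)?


Efficiency = damage / mana
= 100 / 20
= 5.00

5.00 dmg/mana


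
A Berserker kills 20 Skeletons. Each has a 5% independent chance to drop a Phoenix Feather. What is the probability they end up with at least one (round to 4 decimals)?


P(at least one) = 1 - P(none) = 1 - (1-p)^n
p = 5/100 = 0.05
1 - p = 0.95
(1 - p)^20 = 0.95^20 = 0.358486
P(at least one) = 1 - 0.358486 = 0.6415

0.6415


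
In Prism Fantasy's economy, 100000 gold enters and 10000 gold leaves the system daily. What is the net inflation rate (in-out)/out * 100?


Net gold = 100000 - 10000 = 90000
Inflation rate = net / sunk * 100 = 90000 / 10000 * 100
= 9.0 * 100
= 900.00%

900.00%


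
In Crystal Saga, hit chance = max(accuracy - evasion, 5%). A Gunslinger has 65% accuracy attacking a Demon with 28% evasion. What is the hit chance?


accuracy - evasion = 65 - 28 = 37
Apply floor: max(37, 5) = 37
Hit chance = 37%

37%


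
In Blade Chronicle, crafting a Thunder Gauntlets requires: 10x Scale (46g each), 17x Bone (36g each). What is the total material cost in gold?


Cost breakdown:
  Scale: 10 * 46 = 460
  Bone: 17 * 36 = 612
Total = 460 + 612 = 1072

1072 gold


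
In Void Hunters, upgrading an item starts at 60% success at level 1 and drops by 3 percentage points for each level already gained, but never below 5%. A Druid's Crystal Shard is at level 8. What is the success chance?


raw_rate = 60 - 3 * (8 - 1)
= 60 - 3 * 7
= 60 - 21
= 39
Apply floor: max(39, 5) = 39%

39%


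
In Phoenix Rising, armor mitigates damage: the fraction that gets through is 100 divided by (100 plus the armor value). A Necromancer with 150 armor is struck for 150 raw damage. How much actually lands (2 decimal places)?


actual = 150 * 100 / (100 + 150)
= 150 * 100 / 250
= 15000 / 250
= 60.00

60.00 damage


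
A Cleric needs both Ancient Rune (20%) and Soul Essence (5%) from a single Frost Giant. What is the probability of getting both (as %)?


For independent events, P(both) = P(A) * P(B)
= 20% * 5%
= 100 / 100 %
= 1.0%

1.0%


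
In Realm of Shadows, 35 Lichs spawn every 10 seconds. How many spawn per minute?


Spawns per minute = count * (60 / interval)
= 35 * (60 / 10)
= 35 * 6.0
= 210.0

210.0 per minute


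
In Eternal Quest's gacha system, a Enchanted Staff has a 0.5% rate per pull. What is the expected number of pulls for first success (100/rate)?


Expected pulls for a geometric distribution = 1/p = 100 / rate%
= 100 / 0.5
= 200.0

200.0 pulls


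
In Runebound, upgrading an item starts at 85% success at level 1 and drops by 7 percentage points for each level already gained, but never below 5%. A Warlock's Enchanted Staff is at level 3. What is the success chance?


raw_rate = 85 - 7 * (3 - 1)
= 85 - 7 * 2
= 85 - 14
= 71
Apply floor: max(71, 5) = 71%

71%


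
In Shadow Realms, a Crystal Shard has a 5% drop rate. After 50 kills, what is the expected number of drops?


Expected drops = kills * (drop_rate / 100)
= 50 * (5 / 100)
= 50 * 0.05
= 2.5

2.5 drops


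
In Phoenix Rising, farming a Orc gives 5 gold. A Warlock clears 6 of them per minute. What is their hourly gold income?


Gold per minute = 5 * 6 = 30
Gold per hour = 30 * 60 = 1800

1800 gold/hour


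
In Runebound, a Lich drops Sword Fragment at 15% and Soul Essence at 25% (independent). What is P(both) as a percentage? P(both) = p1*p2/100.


For independent events, P(both) = P(A) * P(B)
= 15% * 25%
= 375 / 100 %
= 3.75%

3.75%


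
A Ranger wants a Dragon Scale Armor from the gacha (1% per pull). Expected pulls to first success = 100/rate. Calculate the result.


Expected pulls for a geometric distribution = 1/p = 100 / rate%
= 100 / 1
= 100.0

100.0 pulls


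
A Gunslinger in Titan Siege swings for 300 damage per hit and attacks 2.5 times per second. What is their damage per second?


DPS = damage * attack_speed
= 300 * 2.5
= 750.0

750.0 DPS


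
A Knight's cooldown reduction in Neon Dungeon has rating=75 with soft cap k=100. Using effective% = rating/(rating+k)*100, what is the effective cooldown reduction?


effective% = rating / (rating + k) * 100
= 75 / (75 + 100) * 100
= 75 / 175 * 100
= 0.428571 * 100
= 42.86%

42.86%


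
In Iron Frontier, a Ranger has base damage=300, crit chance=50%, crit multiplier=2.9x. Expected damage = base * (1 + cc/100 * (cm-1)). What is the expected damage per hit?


E[dmg] = base * (1 + crit_chance * (crit_mult - 1))
cc as decimal = 50/100 = 0.5
cm - 1 = 2.9 - 1 = 1.9
Bonus factor = 0.5 * 1.9 = 0.95
Total multiplier = 1 + 0.95 = 1.95
Expected damage = 300 * 1.95 = 585.00

585.00 damage


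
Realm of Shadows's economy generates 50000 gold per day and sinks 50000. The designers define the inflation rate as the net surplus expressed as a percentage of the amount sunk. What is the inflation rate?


Net gold = 50000 - 50000 = 0
Inflation rate = net / sunk * 100 = 0 / 50000 * 100
= 0.0 * 100
= 0.00%

0.00%


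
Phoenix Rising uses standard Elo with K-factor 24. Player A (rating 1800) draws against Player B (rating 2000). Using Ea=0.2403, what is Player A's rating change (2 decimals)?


Elo update: delta = K * (S - Ea), where S = 0.5 (draws)
S - Ea = 0.5 - 0.2403 = 0.2597
Rating change = 24 * 0.2597
= 6.23

6.23 rating points


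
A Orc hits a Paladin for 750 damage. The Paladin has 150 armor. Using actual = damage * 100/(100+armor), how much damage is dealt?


actual = 750 * 100 / (100 + 150)
= 750 * 100 / 250
= 75000 / 250
= 300.00

300.00 damage


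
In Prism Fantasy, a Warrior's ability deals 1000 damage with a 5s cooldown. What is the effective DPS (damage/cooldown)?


DPS = damage / cooldown
= 1000 / 5
= 200.00

200.00 DPS


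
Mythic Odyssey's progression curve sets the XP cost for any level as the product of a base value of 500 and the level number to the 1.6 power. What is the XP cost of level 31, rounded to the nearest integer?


XP = 500 * level^1.6
Substitute level = 31:
XP = 500 * 31^1.6
= 500 * 243.3205
= 121660

121660 XP


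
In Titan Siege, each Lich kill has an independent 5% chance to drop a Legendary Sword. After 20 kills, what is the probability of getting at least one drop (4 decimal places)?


P(at least one) = 1 - P(none) = 1 - (1-p)^n
p = 5/100 = 0.05
1 - p = 0.95
(1 - p)^20 = 0.95^20 = 0.358486
P(at least one) = 1 - 0.358486 = 0.6415

0.6415


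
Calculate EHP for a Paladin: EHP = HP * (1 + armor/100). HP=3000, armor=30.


EHP = 3000 * (1 + 30/100)
= 3000 * (1 + 0.3)
= 3000 * 1.3
= 3900.0

3900.0 EHP


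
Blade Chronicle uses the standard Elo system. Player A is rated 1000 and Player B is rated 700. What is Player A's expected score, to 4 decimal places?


Elo expected score: Ea = 1/(1 + 10^((Rb-Ra)/400))
Rb - Ra = 700 - 1000 = -300
(Rb-Ra)/400 = -300/400 = -0.75
10^-0.75 = 0.177828
Ea = 1/(1 + 0.177828) = 1/1.177828 = 0.8490

0.8490


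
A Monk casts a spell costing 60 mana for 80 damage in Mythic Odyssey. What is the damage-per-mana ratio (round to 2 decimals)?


Efficiency = damage / mana
= 80 / 60
= 1.33

1.33 dmg/mana


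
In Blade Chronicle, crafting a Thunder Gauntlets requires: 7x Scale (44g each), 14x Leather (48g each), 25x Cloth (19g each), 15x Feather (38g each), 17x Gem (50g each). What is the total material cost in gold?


Cost breakdown:
  Scale: 7 * 44 = 308
  Leather: 14 * 48 = 672
  Cloth: 25 * 19 = 475
  Feather: 15 * 38 = 570
  Gem: 17 * 50 = 850
Total = 308 + 672 + 475 + 570 + 850 = 2875

2875 gold


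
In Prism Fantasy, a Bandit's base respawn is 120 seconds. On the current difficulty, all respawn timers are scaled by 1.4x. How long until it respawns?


Respawn time = base * multiplier
= 120 * 1.4
= 168.0 seconds

168.0 seconds


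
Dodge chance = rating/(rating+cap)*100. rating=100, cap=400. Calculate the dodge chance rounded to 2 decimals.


dodge% = 100 / (100 + 400) * 100
= 100 / 500 * 100
= 0.2 * 100
= 20.00%

20.00%


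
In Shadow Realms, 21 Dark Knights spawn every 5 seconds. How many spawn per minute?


Spawns per minute = count * (60 / interval)
= 21 * (60 / 5)
= 21 * 12.0
= 252.0

252.0 per minute


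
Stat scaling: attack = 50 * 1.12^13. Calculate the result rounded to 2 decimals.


value = base * growth^level
= 50 * 1.12^13
= 50 * 4.363493
= 218.17

218.17 attack


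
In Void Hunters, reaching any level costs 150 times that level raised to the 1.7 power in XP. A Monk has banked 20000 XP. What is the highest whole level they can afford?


XP = 150 * level^1.7, so level = (XP / 150)^(1/1.7)
= (20000 / 150)^(1/1.7)
= 133.3333^0.5882
= 17.7813
Floor: level = 17

level 17


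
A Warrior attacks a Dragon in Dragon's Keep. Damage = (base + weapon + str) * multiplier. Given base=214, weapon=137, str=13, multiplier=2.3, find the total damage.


Sum base + weapon + str = 214 + 137 + 13 = 364
Multiply by 2.3:
364 * 2.3 = 837.2

837.2 damage


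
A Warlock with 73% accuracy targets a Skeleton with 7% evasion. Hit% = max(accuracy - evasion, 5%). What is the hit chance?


accuracy - evasion = 73 - 7 = 66
Apply floor: max(66, 5) = 66
Hit chance = 66%

66%


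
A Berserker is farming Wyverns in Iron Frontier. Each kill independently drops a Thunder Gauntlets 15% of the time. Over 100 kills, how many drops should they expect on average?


Expected drops = kills * (drop_rate / 100)
= 100 * (15 / 100)
= 100 * 0.15
= 15.0

15.0 drops


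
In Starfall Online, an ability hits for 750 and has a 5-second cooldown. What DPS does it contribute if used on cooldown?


DPS = damage / cooldown
= 750 / 5
= 150.00

150.00 DPS


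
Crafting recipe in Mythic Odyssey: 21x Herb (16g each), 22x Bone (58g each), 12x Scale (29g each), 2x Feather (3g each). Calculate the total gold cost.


Cost breakdown:
  Herb: 21 * 16 = 336
  Bone: 22 * 58 = 1276
  Scale: 12 * 29 = 348
  Feather: 2 * 3 = 6
Total = 336 + 1276 + 348 + 6 = 1966

1966 gold


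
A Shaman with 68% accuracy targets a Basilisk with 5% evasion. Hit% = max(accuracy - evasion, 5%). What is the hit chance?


accuracy - evasion = 68 - 5 = 63
Apply floor: max(63, 5) = 63
Hit chance = 63%

63%


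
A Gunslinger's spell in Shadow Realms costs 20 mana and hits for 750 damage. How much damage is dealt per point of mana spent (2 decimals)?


Efficiency = damage / mana
= 750 / 20
= 37.50

37.50 dmg/mana


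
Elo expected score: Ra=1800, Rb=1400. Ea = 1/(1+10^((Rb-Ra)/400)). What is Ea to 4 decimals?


Elo expected score: Ea = 1/(1 + 10^((Rb-Ra)/400))
Rb - Ra = 1400 - 1800 = -400
(Rb-Ra)/400 = -400/400 = -1.0
10^-1.0 = 0.1
Ea = 1/(1 + 0.1) = 1/1.1 = 0.9091

0.9091


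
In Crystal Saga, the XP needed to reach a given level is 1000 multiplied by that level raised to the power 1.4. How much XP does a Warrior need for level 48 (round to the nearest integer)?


XP = 1000 * level^1.4
Substitute level = 48:
XP = 1000 * 48^1.4
= 1000 * 225.8072
= 225807

225807 XP


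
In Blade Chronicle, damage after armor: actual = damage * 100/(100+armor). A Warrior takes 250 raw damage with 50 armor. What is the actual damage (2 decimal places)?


actual = 250 * 100 / (100 + 50)
= 250 * 100 / 150
= 25000 / 150
= 166.67

166.67 damage


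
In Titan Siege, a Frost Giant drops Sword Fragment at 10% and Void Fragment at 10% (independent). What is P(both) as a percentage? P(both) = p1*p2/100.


For independent events, P(both) = P(A) * P(B)
= 10% * 10%
= 100 / 100 %
= 1.0%

1.0%


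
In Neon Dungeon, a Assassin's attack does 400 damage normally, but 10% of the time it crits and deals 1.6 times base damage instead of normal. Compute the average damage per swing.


E[dmg] = base * (1 + crit_chance * (crit_mult - 1))
cc as decimal = 10/100 = 0.1
cm - 1 = 1.6 - 1 = 0.6
Bonus factor = 0.1 * 0.6 = 0.06
Total multiplier = 1 + 0.06 = 1.06
Expected damage = 400 * 1.06 = 424.00

424.00 damage


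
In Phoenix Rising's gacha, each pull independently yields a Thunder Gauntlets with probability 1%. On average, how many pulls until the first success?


Expected pulls for a geometric distribution = 1/p = 100 / rate%
= 100 / 1
= 100.0

100.0 pulls


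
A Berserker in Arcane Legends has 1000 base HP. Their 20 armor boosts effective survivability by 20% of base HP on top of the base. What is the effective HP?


EHP = 1000 * (1 + 20/100)
= 1000 * (1 + 0.2)
= 1000 * 1.2
= 1200.0

1200.0 EHP


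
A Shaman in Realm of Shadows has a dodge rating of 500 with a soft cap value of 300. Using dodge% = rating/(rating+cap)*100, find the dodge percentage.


dodge% = 500 / (500 + 300) * 100
= 500 / 800 * 100
= 0.625 * 100
= 62.50%

62.50%


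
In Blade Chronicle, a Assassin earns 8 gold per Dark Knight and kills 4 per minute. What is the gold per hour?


Gold per minute = 8 * 4 = 32
Gold per hour = 32 * 60 = 1920

1920 gold/hour


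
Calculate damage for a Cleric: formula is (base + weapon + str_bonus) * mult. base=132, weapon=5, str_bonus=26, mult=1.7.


Sum base + weapon + str = 132 + 5 + 26 = 163
Multiply by 1.7:
163 * 1.7 = 277.1

277.1 damage


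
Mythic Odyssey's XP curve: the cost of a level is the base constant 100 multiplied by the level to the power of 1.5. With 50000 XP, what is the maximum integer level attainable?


XP = 100 * level^1.5, so level = (XP / 100)^(1/1.5)
= (50000 / 100)^(1/1.5)
= 500.0^0.6667
= 62.9961
Floor: level = 62

level 62


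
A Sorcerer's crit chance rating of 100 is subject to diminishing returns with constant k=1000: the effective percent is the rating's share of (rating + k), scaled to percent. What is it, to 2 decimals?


effective% = rating / (rating + k) * 100
= 100 / (100 + 1000) * 100
= 100 / 1100 * 100
= 0.090909 * 100
= 9.09%

9.09%


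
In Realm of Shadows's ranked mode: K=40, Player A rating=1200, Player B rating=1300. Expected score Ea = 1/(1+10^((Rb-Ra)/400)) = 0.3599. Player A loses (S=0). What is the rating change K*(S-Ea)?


Elo update: delta = K * (S - Ea), where S = 0 (loses)
S - Ea = 0 - 0.3599 = -0.3599
Rating change = 40 * -0.3599
= -14.40

-14.40 rating points


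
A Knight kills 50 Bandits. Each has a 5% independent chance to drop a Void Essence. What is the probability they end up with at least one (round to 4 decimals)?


P(at least one) = 1 - P(none) = 1 - (1-p)^n
p = 5/100 = 0.05
1 - p = 0.95
(1 - p)^50 = 0.95^50 = 0.076945
P(at least one) = 1 - 0.076945 = 0.9231

0.9231


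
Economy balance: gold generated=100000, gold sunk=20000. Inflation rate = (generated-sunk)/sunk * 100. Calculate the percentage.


Net gold = 100000 - 20000 = 80000
Inflation rate = net / sunk * 100 = 80000 / 20000 * 100
= 4.0 * 100
= 400.00%

400.00%


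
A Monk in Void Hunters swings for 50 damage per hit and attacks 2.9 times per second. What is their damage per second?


DPS = damage * attack_speed
= 50 * 2.9
= 145.0

145.0 DPS


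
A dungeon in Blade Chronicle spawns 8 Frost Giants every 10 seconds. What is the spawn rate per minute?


Spawns per minute = count * (60 / interval)
= 8 * (60 / 10)
= 8 * 6.0
= 48.0

48.0 per minute


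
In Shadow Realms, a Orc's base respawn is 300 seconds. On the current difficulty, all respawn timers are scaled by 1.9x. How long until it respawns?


Respawn time = base * multiplier
= 300 * 1.9
= 570.0 seconds

570.0 seconds


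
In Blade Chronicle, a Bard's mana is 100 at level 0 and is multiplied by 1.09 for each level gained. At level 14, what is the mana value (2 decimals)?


value = base * growth^level
= 100 * 1.09^14
= 100 * 3.341727
= 334.17

334.17 mana


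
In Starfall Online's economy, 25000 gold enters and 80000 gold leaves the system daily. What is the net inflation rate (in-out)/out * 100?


Net gold = 25000 - 80000 = -55000
Inflation rate = net / sunk * 100 = -55000 / 80000 * 100
= -0.6875 * 100
= -68.75%

-68.75%


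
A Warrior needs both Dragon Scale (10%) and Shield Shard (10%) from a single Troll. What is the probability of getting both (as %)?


For independent events, P(both) = P(A) * P(B)
= 10% * 10%
= 100 / 100 %
= 1.0%

1.0%


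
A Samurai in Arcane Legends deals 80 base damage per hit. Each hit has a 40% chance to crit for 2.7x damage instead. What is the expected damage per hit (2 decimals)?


E[dmg] = base * (1 + crit_chance * (crit_mult - 1))
cc as decimal = 40/100 = 0.4
cm - 1 = 2.7 - 1 = 1.7
Bonus factor = 0.4 * 1.7 = 0.68
Total multiplier = 1 + 0.68 = 1.68
Expected damage = 80 * 1.68 = 134.40

134.40 damage


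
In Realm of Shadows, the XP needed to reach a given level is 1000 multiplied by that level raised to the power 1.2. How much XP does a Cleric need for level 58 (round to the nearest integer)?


XP = 1000 * level^1.2
Substitute level = 58:
XP = 1000 * 58^1.2
= 1000 * 130.6513
= 130651

130651 XP


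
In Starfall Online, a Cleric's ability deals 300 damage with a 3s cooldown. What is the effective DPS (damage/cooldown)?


DPS = damage / cooldown
= 300 / 3
= 100.00

100.00 DPS


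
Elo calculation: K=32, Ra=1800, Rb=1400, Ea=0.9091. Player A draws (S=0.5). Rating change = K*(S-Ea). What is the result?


Elo update: delta = K * (S - Ea), where S = 0.5 (draws)
S - Ea = 0.5 - 0.9091 = -0.4091
Rating change = 32 * -0.4091
= -13.09

-13.09 rating points


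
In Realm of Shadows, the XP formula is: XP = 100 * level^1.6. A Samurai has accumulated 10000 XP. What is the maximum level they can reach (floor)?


XP = 100 * level^1.6, so level = (XP / 100)^(1/1.6)
= (10000 / 100)^(1/1.6)
= 100.0^0.625
= 17.7828
Floor: level = 17

level 17


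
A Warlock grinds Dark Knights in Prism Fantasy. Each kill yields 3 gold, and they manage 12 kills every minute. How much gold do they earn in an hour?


Gold per minute = 3 * 12 = 36
Gold per hour = 36 * 60 = 2160

2160 gold/hour


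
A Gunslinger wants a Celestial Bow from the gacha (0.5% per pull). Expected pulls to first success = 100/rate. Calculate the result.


Expected pulls for a geometric distribution = 1/p = 100 / rate%
= 100 / 0.5
= 200.0

200.0 pulls


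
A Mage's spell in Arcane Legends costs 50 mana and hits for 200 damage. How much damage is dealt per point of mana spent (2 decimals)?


Efficiency = damage / mana
= 200 / 50
= 4.00

4.00 dmg/mana


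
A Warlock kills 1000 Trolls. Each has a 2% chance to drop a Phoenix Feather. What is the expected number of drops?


Expected drops = kills * (drop_rate / 100)
= 1000 * (2 / 100)
= 1000 * 0.02
= 20.0

20.0 drops


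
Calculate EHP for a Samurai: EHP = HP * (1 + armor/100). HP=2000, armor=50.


EHP = 2000 * (1 + 50/100)
= 2000 * (1 + 0.5)
= 2000 * 1.5
= 3000.0

3000.0 EHP


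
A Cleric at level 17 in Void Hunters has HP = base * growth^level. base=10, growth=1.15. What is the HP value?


value = base * growth^level
= 10 * 1.15^17
= 10 * 10.761264
= 107.61

107.61 HP


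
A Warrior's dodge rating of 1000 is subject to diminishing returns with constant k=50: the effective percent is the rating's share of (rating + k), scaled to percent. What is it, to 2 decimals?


effective% = rating / (rating + k) * 100
= 1000 / (1000 + 50) * 100
= 1000 / 1050 * 100
= 0.952381 * 100
= 95.24%

95.24%


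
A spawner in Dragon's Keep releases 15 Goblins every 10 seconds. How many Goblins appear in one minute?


Spawns per minute = count * (60 / interval)
= 15 * (60 / 10)
= 15 * 6.0
= 90.0

90.0 per minute


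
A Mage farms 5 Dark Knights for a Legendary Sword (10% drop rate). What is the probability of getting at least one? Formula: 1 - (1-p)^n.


P(at least one) = 1 - P(none) = 1 - (1-p)^n
p = 10/100 = 0.1
1 - p = 0.9
(1 - p)^5 = 0.9^5 = 0.590490
P(at least one) = 1 - 0.590490 = 0.4095

0.4095


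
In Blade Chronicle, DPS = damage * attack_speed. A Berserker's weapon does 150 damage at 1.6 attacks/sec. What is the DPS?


DPS = damage * attack_speed
= 150 * 1.6
= 240.0

240.0 DPS


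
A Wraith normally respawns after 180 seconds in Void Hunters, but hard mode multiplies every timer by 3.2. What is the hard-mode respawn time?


Respawn time = base * multiplier
= 180 * 3.2
= 576.0 seconds

576.0 seconds


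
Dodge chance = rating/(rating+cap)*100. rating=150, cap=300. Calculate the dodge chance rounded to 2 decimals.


dodge% = 150 / (150 + 300) * 100
= 150 / 450 * 100
= 0.333333 * 100
= 33.33%

33.33%


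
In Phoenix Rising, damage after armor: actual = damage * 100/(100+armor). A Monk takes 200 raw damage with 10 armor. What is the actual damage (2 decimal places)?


actual = 200 * 100 / (100 + 10)
= 200 * 100 / 110
= 20000 / 110
= 181.82

181.82 damage


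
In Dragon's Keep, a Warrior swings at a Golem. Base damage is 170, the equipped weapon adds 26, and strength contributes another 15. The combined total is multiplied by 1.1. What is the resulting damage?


Sum base + weapon + str = 170 + 26 + 15 = 211
Multiply by 1.1:
211 * 1.1 = 232.1

232.1 damage


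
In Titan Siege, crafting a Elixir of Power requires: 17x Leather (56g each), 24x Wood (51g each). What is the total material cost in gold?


Cost breakdown:
  Leather: 17 * 56 = 952
  Wood: 24 * 51 = 1224
Total = 952 + 1224 = 2176

2176 gold


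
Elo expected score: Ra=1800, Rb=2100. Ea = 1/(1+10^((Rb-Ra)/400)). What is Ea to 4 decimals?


Elo expected score: Ea = 1/(1 + 10^((Rb-Ra)/400))
Rb - Ra = 2100 - 1800 = 300
(Rb-Ra)/400 = 300/400 = 0.75
10^0.75 = 5.623413
Ea = 1/(1 + 5.623413) = 1/6.623413 = 0.1510

0.1510


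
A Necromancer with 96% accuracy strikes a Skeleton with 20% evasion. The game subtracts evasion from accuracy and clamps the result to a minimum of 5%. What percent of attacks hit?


accuracy - evasion = 96 - 20 = 76
Apply floor: max(76, 5) = 76
Hit chance = 76%

76%


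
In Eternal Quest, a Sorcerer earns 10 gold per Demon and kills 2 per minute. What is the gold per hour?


Gold per minute = 10 * 2 = 20
Gold per hour = 20 * 60 = 1200

1200 gold/hour


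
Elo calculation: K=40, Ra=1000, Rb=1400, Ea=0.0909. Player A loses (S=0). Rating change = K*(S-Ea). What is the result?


Elo update: delta = K * (S - Ea), where S = 0 (loses)
S - Ea = 0 - 0.0909 = -0.0909
Rating change = 40 * -0.0909
= -3.64

-3.64 rating points


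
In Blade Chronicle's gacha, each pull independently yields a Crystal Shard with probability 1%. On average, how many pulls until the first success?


Expected pulls for a geometric distribution = 1/p = 100 / rate%
= 100 / 1
= 100.0

100.0 pulls


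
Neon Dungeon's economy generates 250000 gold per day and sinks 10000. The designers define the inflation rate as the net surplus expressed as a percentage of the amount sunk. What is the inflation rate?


Net gold = 250000 - 10000 = 240000
Inflation rate = net / sunk * 100 = 240000 / 10000 * 100
= 24.0 * 100
= 2400.00%

2400.00%


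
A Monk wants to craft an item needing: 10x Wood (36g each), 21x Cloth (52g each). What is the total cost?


Cost breakdown:
  Wood: 10 * 36 = 360
  Cloth: 21 * 52 = 1092
Total = 360 + 1092 = 1452

1452 gold


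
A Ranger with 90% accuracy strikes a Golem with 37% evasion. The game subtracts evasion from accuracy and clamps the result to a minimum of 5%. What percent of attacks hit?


accuracy - evasion = 90 - 37 = 53
Apply floor: max(53, 5) = 53
Hit chance = 53%

53%


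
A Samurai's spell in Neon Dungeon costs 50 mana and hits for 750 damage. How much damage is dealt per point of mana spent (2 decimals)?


Efficiency = damage / mana
= 750 / 50
= 15.00

15.00 dmg/mana


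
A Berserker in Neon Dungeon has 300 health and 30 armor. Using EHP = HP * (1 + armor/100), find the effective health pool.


EHP = 300 * (1 + 30/100)
= 300 * (1 + 0.3)
= 300 * 1.3
= 390.0

390.0 EHP


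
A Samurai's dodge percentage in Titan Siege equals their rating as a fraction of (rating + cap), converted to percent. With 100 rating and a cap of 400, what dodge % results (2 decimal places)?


dodge% = 100 / (100 + 400) * 100
= 100 / 500 * 100
= 0.2 * 100
= 20.00%

20.00%


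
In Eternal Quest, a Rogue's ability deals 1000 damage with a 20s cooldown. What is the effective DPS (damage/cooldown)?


DPS = damage / cooldown
= 1000 / 20
= 50.00

50.00 DPS


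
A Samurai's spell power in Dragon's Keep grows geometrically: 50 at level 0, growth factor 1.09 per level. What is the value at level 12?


value = base * growth^level
= 50 * 1.09^12
= 50 * 2.812665
= 140.63

140.63 spell power


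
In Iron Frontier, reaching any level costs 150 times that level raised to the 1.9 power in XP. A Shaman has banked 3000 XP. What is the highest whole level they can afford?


XP = 150 * level^1.9, so level = (XP / 150)^(1/1.9)
= (3000 / 150)^(1/1.9)
= 20.0^0.5263
= 4.839
Floor: level = 4

level 4


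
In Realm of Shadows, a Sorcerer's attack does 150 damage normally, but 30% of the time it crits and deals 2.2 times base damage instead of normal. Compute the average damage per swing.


E[dmg] = base * (1 + crit_chance * (crit_mult - 1))
cc as decimal = 30/100 = 0.3
cm - 1 = 2.2 - 1 = 1.2
Bonus factor = 0.3 * 1.2 = 0.36
Total multiplier = 1 + 0.36 = 1.36
Expected damage = 150 * 1.36 = 204.00

204.00 damage


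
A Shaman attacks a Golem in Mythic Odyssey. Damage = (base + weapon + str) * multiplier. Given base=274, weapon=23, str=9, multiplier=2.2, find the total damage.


Sum base + weapon + str = 274 + 23 + 9 = 306
Multiply by 2.2:
306 * 2.2 = 673.2

673.2 damage


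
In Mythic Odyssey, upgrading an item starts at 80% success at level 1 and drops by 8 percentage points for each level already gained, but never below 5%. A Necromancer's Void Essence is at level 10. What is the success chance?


raw_rate = 80 - 8 * (10 - 1)
= 80 - 8 * 9
= 80 - 72
= 8
Apply floor: max(8, 5) = 8%

8%


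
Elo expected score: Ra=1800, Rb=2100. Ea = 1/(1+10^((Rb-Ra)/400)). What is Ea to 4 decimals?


Elo expected score: Ea = 1/(1 + 10^((Rb-Ra)/400))
Rb - Ra = 2100 - 1800 = 300
(Rb-Ra)/400 = 300/400 = 0.75
10^0.75 = 5.623413
Ea = 1/(1 + 5.623413) = 1/6.623413 = 0.1510

0.1510


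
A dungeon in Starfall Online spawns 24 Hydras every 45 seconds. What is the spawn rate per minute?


Spawns per minute = count * (60 / interval)
= 24 * (60 / 45)
= 24 * 1.3333
= 32.0

32.0 per minute


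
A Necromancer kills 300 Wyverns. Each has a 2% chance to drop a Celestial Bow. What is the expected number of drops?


Expected drops = kills * (drop_rate / 100)
= 300 * (2 / 100)
= 300 * 0.02
= 6.0

6.0 drops


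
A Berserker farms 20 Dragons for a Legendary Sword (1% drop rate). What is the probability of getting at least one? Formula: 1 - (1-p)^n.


P(at least one) = 1 - P(none) = 1 - (1-p)^n
p = 1/100 = 0.01
1 - p = 0.99
(1 - p)^20 = 0.99^20 = 0.817907
P(at least one) = 1 - 0.817907 = 0.1821

0.1821


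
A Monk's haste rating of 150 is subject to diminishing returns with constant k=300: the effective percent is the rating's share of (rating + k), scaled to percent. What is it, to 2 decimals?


effective% = rating / (rating + k) * 100
= 150 / (150 + 300) * 100
= 150 / 450 * 100
= 0.333333 * 100
= 33.33%

33.33%


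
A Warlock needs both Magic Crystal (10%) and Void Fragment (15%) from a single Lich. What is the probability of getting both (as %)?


For independent events, P(both) = P(A) * P(B)
= 10% * 15%
= 150 / 100 %
= 1.5%

1.5%


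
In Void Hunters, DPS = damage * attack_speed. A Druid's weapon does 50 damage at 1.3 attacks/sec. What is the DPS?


DPS = damage * attack_speed
= 50 * 1.3
= 65.0

65.0 DPS


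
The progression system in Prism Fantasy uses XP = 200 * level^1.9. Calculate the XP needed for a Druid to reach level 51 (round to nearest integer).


XP = 200 * level^1.9
Substitute level = 51:
XP = 200 * 51^1.9
= 200 * 1755.4293
= 351086

351086 XP


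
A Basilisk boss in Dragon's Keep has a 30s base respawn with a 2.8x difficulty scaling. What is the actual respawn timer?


Respawn time = base * multiplier
= 30 * 2.8
= 84.0 seconds

84.0 seconds


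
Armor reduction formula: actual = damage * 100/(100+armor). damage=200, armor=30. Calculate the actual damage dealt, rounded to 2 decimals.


actual = 200 * 100 / (100 + 30)
= 200 * 100 / 130
= 20000 / 130
= 153.85

153.85 damage


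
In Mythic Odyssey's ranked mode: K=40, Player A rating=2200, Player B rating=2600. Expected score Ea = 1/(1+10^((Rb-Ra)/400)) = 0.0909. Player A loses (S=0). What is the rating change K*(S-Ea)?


Elo update: delta = K * (S - Ea), where S = 0 (loses)
S - Ea = 0 - 0.0909 = -0.0909
Rating change = 40 * -0.0909
= -3.64

-3.64 rating points


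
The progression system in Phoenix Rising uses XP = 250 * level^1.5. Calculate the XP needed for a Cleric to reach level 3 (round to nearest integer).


XP = 250 * level^1.5
Substitute level = 3:
XP = 250 * 3^1.5
= 250 * 5.1962
= 1299

1299 XP


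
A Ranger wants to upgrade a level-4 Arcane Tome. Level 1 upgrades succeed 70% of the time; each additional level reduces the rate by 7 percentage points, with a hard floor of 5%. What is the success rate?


raw_rate = 70 - 7 * (4 - 1)
= 70 - 7 * 3
= 70 - 21
= 49
Apply floor: max(49, 5) = 49%

49%


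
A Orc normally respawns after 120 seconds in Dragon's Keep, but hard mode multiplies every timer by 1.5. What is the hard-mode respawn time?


Respawn time = base * multiplier
= 120 * 1.5
= 180.0 seconds

180.0 seconds


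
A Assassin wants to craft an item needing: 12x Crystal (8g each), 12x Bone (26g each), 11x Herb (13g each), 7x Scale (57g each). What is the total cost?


Cost breakdown:
  Crystal: 12 * 8 = 96
  Bone: 12 * 26 = 312
  Herb: 11 * 13 = 143
  Scale: 7 * 57 = 399
Total = 96 + 312 + 143 + 399 = 950

950 gold


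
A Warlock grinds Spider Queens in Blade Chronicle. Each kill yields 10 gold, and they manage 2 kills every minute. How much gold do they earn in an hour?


Gold per minute = 10 * 2 = 20
Gold per hour = 20 * 60 = 1200

1200 gold/hour


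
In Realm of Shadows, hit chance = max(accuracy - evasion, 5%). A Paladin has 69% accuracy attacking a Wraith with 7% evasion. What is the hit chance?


accuracy - evasion = 69 - 7 = 62
Apply floor: max(62, 5) = 62
Hit chance = 62%

62%


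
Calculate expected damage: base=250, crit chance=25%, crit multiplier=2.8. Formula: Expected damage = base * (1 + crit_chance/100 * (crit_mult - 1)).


E[dmg] = base * (1 + crit_chance * (crit_mult - 1))
cc as decimal = 25/100 = 0.25
cm - 1 = 2.8 - 1 = 1.8
Bonus factor = 0.25 * 1.8 = 0.45
Total multiplier = 1 + 0.45 = 1.45
Expected damage = 250 * 1.45 = 362.50

362.50 damage


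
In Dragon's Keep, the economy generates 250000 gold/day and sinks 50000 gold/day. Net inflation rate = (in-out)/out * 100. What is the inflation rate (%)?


Net gold = 250000 - 50000 = 200000
Inflation rate = net / sunk * 100 = 200000 / 50000 * 100
= 4.0 * 100
= 400.00%

400.00%


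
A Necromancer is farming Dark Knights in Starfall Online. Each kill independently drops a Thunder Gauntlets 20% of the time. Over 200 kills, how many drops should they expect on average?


Expected drops = kills * (drop_rate / 100)
= 200 * (20 / 100)
= 200 * 0.2
= 40.0

40.0 drops


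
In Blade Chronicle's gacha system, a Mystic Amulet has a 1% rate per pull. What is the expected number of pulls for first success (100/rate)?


Expected pulls for a geometric distribution = 1/p = 100 / rate%
= 100 / 1
= 100.0

100.0 pulls


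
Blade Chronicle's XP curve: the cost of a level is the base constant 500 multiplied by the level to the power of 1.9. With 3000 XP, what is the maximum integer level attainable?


XP = 500 * level^1.9, so level = (XP / 500)^(1/1.9)
= (3000 / 500)^(1/1.9)
= 6.0^0.5263
= 2.5678
Floor: level = 2

level 2


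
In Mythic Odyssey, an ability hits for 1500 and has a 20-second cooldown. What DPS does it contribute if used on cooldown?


DPS = damage / cooldown
= 1500 / 20
= 75.00

75.00 DPS


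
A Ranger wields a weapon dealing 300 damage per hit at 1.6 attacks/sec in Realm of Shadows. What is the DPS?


DPS = damage * attack_speed
= 300 * 1.6
= 480.0

480.0 DPS


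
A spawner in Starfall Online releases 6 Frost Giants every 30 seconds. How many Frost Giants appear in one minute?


Spawns per minute = count * (60 / interval)
= 6 * (60 / 30)
= 6 * 2.0
= 12.0

12.0 per minute


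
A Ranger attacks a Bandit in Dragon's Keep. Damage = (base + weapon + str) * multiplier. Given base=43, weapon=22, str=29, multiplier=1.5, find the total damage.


Sum base + weapon + str = 43 + 22 + 29 = 94
Multiply by 1.5:
94 * 1.5 = 141.0

141.0 damage


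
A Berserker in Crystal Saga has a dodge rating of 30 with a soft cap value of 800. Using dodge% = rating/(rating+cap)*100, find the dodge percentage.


dodge% = 30 / (30 + 800) * 100
= 30 / 830 * 100
= 0.036145 * 100
= 3.61%

3.61%


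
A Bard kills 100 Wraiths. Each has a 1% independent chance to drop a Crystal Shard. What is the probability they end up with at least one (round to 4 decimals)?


P(at least one) = 1 - P(none) = 1 - (1-p)^n
p = 1/100 = 0.01
1 - p = 0.99
(1 - p)^100 = 0.99^100 = 0.366032
P(at least one) = 1 - 0.366032 = 0.6340

0.6340


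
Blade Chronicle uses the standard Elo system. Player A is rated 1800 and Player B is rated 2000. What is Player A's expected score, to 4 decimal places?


Elo expected score: Ea = 1/(1 + 10^((Rb-Ra)/400))
Rb - Ra = 2000 - 1800 = 200
(Rb-Ra)/400 = 200/400 = 0.5
10^0.5 = 3.162278
Ea = 1/(1 + 3.162278) = 1/4.162278 = 0.2403

0.2403


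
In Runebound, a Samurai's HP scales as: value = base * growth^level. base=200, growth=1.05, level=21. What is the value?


value = base * growth^level
= 200 * 1.05^21
= 200 * 2.785963
= 557.19

557.19 HP


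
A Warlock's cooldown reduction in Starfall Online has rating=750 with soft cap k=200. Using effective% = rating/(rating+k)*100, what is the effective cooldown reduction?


effective% = rating / (rating + k) * 100
= 750 / (750 + 200) * 100
= 750 / 950 * 100
= 0.789474 * 100
= 78.95%

78.95%


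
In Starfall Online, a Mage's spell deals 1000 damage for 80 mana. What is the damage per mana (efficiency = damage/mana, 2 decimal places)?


Efficiency = damage / mana
= 1000 / 80
= 12.50

12.50 dmg/mana


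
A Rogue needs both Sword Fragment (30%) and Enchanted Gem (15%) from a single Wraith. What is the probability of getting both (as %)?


For independent events, P(both) = P(A) * P(B)
= 30% * 15%
= 450 / 100 %
= 4.5%

4.5%


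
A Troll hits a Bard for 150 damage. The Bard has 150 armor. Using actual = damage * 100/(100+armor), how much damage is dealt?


actual = 150 * 100 / (100 + 150)
= 150 * 100 / 250
= 15000 / 250
= 60.00

60.00 damage


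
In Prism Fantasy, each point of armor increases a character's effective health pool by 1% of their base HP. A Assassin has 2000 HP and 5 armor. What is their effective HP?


EHP = 2000 * (1 + 5/100)
= 2000 * (1 + 0.05)
= 2000 * 1.05
= 2100.0

2100.0 EHP
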